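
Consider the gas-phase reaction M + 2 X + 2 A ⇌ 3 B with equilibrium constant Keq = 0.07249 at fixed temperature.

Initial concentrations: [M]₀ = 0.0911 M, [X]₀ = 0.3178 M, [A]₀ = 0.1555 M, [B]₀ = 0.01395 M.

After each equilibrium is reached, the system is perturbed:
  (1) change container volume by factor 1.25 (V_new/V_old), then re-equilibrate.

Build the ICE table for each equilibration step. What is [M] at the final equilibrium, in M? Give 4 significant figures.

[M]_eq = 0.07101 M

Q₀ = 0.0122 vs Keq = 0.07249 ⇒ Q<K, forward
Step 1:
                   M          X          A          B
  init        0.0911     0.3178     0.1555    0.01395
  Δ        -0.003317  -0.006634  -0.006634   0.009951
  eq         0.08778     0.3112     0.1489     0.0239
  solve Keq expr → x = 0.003317; check Q = 0.07249
Then change container volume by factor 1.25 (V_new/V_old).
Step 2:
                   M          X          A          B
  init       0.07023     0.2489     0.1191    0.01912
  Δ       7.8850e-04   0.001577   0.001577  -0.002365
  eq         0.07101     0.2505     0.1207    0.01676
  solve Keq expr → x = -7.8850e-04; check Q = 0.07249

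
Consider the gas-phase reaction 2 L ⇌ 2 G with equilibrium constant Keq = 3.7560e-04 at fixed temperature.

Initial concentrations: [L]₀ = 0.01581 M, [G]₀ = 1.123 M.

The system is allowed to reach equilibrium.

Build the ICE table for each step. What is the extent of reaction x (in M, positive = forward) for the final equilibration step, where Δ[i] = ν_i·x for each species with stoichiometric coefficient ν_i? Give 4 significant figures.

x = -0.5507 M

Q₀ = 5045 vs Keq = 3.7560e-04 ⇒ Q>K, reverse
Step 1:
                  L         G
  init      0.01581     1.123
  Δ           1.101    -1.101
  eq          1.117   0.02165
  solve Keq expr → x = -0.5507; check Q = 3.7560e-04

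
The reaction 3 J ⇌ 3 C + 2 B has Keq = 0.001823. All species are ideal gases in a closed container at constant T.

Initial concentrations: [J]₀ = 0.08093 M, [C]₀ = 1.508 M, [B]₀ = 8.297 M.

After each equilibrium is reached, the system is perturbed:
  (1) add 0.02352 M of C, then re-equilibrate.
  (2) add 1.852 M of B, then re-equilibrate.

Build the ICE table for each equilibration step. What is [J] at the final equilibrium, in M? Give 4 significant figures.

[J]_eq = 1.569 M

Q₀ = 4.4537e+05 vs Keq = 0.001823 ⇒ Q>K, reverse
Step 1:
                   J          C          B
  I          0.08093      1.508      8.297
  C            1.458     -1.458    -0.9721
  E            1.539    0.04985      7.325
  solve Keq expr → x = -0.4861; check Q = 0.001823
Then add 0.02352 M of C.
Step 2:
                   J          C          B
  I            1.539    0.07337      7.325
  C          0.02271   -0.02271   -0.01514
  E            1.562    0.05065       7.31
  solve Keq expr → x = -0.007571; check Q = 0.001823
Then add 1.852 M of B.
Step 3:
                   J          C          B
  I            1.562    0.05065      9.162
  C         0.006873  -0.006873  -0.004582
  E            1.569    0.04378      9.157
  solve Keq expr → x = -0.002291; check Q = 0.001823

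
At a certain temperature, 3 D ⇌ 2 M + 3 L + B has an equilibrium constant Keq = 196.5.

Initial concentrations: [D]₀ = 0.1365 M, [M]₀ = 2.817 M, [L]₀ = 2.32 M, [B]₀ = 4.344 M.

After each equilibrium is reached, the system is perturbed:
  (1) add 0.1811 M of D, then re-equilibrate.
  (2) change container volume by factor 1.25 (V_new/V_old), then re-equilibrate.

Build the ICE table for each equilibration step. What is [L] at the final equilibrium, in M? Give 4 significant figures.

Q₀ = 1.6925e+05 vs Keq = 196.5 ⇒ Q>K, reverse
Step 1:
                   D          M          L          B
  init        0.1365      2.817       2.32      4.344
  Δ           0.6714    -0.4476    -0.6714    -0.2238
  eq          0.8079      2.369      1.649       4.12
  solve Keq expr → x = -0.2238; check Q = 196.5
Then add 0.1811 M of D.
Step 2:
                   D          M          L          B
  init         0.989      2.369      1.649       4.12
  Δ          -0.1082    0.07211     0.1082    0.03605
  eq          0.8809      2.441      1.757      4.156
  solve Keq expr → x = 0.03605; check Q = 196.5
Then change container volume by factor 1.25 (V_new/V_old).
Step 3:
                   D          M          L          B
  init        0.7047      1.953      1.405      3.325
  Δ          -0.0905    0.06033     0.0905    0.03017
  eq          0.6142      2.014      1.496      3.355
  solve Keq expr → x = 0.03017; check Q = 196.5

[L]_eq = 1.496 M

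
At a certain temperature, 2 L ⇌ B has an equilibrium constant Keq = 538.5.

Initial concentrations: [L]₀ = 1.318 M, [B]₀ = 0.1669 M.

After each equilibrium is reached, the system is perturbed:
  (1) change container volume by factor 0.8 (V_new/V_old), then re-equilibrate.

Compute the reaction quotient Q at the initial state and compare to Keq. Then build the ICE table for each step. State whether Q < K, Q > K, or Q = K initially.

Q₀ = 0.09608; Q < K (proceeds forward)

Q₀ = 0.09608 vs Keq = 538.5 ⇒ Q<K, forward
Step 1:
                   L          B
  init         1.318     0.1669
  Δ           -1.279     0.6396
  eq          0.0387     0.8065
  solve Keq expr → x = 0.6396; check Q = 538.5
Then change container volume by factor 0.8 (V_new/V_old).
Step 2:
                   L          B
  init       0.04838      1.008
  Δ        -0.005053   0.002527
  eq         0.04332      1.011
  solve Keq expr → x = 0.002527; check Q = 538.5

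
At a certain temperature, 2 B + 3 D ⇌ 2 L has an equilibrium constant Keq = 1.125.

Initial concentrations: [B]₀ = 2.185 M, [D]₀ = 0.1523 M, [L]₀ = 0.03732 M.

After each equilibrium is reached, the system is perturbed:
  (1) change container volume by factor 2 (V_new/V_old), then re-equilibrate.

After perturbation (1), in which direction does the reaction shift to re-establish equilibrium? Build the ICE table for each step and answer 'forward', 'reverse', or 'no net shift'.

Direction: reverse

Q₀ = 0.08258 vs Keq = 1.125 ⇒ Q<K, forward
Step 1:
                  B         D         L
  init        2.185    0.1523   0.03732
  Δ        -0.03484  -0.05226   0.03484
  eq           2.15       0.1   0.07216
  solve Keq expr → x = 0.01742; check Q = 1.125
Then change container volume by factor 2 (V_new/V_old).
Step 2:
                  B         D         L
  init        1.075   0.05002   0.03608
  Δ         0.01413   0.02119  -0.01413
  eq          1.089   0.07121   0.02195
  solve Keq expr → x = -0.007064; check Q = 1.125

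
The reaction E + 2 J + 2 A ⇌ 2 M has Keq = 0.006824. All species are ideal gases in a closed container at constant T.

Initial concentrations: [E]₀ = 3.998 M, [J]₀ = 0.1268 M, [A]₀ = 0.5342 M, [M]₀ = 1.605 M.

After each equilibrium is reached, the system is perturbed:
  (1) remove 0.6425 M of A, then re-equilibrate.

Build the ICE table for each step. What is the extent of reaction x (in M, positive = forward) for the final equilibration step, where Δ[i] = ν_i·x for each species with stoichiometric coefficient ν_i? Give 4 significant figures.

x = -0.05156 M

Q₀ = 140.4 vs Keq = 0.006824 ⇒ Q>K, reverse
Step 1:
                  E         J         A         M
  I           3.998    0.1268    0.5342     1.605
  C          0.5992     1.198     1.198    -1.198
  E           4.597     1.325     1.733    0.4066
  solve Keq expr → x = -0.5992; check Q = 0.006824
Then remove 0.6425 M of A.
Step 2:
                  E         J         A         M
  I           4.597     1.325      1.09    0.4066
  C         0.05156    0.1031    0.1031   -0.1031
  E           4.649     1.428     1.193    0.3035
  solve Keq expr → x = -0.05156; check Q = 0.006824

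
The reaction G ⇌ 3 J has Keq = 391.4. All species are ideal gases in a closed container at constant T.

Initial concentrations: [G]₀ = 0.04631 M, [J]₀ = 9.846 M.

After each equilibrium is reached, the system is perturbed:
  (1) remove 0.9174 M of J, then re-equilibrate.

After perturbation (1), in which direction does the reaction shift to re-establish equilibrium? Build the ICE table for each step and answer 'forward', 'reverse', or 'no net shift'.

Direction: forward

Q₀ = 2.0611e+04 vs Keq = 391.4 ⇒ Q>K, reverse
Step 1:
                    G           J
  init        0.04631       9.846
  Δ            0.8936      -2.681
  eq           0.9399       7.165
  solve Keq expr → x = -0.8936; check Q = 391.4
Then remove 0.9174 M of J.
Step 2:
                    G           J
  init         0.9399       6.248
  Δ           -0.1609      0.4827
  eq            0.779       6.731
  solve Keq expr → x = 0.1609; check Q = 391.4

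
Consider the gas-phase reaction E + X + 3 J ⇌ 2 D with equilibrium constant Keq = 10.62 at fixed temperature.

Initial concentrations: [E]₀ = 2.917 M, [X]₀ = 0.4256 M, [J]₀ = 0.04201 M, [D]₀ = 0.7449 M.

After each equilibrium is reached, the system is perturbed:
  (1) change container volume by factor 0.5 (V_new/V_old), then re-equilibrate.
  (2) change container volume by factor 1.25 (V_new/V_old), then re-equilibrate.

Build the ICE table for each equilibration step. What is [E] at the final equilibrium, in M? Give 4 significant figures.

Q₀ = 6028 vs Keq = 10.62 ⇒ Q>K, reverse
Step 1:
                   E          X          J          D
  I            2.917     0.4256    0.04201     0.7449
  C           0.0787     0.0787     0.2361    -0.1574
  E            2.996     0.5043     0.2781     0.5875
  solve Keq expr → x = -0.0787; check Q = 10.62
Then change container volume by factor 0.5 (V_new/V_old).
Step 2:
                   E          X          J          D
  I            5.991      1.009     0.5562      1.175
  C         -0.08103   -0.08103    -0.2431     0.1621
  E             5.91     0.9276     0.3131      1.337
  solve Keq expr → x = 0.08103; check Q = 10.62
Then change container volume by factor 1.25 (V_new/V_old).
Step 3:
                   E          X          J          D
  I            4.728     0.7421     0.2505       1.07
  C          0.01765    0.01765    0.05294   -0.03529
  E            4.746     0.7597     0.3034      1.034
  solve Keq expr → x = -0.01765; check Q = 10.62

[E]_eq = 4.746 M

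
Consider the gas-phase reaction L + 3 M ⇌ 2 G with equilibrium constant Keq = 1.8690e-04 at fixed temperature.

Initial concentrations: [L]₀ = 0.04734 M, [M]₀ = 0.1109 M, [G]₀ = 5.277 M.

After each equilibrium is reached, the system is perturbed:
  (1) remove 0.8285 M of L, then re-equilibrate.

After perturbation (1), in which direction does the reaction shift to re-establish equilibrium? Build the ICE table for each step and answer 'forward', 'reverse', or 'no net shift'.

Q₀ = 4.3127e+05 vs Keq = 1.8690e-04 ⇒ Q>K, reverse
Step 1:
                   L          M          G
  Initial    0.04734     0.1109      5.277
  Change       2.423      7.269     -4.846
  Equil         2.47       7.38     0.4308
  solve Keq expr → x = -2.423; check Q = 1.8690e-04
Then remove 0.8285 M of L.
Step 2:
                   L          M          G
  Initial      1.642       7.38     0.4308
  Change     0.03426     0.1028   -0.06851
  Equil        1.676      7.483     0.3623
  solve Keq expr → x = -0.03426; check Q = 1.8690e-04

Direction: reverse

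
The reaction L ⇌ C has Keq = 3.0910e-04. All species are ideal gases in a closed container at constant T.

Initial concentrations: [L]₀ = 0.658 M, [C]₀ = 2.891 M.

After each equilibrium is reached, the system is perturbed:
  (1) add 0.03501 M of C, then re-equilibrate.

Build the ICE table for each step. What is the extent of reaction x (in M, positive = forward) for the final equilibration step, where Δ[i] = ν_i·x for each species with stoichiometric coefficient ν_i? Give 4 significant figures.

x = -0.035 M

Q₀ = 4.394 vs Keq = 3.0910e-04 ⇒ Q>K, reverse
Step 1:
                  L         C
  Initial     0.658     2.891
  Change       2.89     -2.89
  Equil       3.548  0.001097
  solve Keq expr → x = -2.89; check Q = 3.0910e-04
Then add 0.03501 M of C.
Step 2:
                  L         C
  Initial     3.548   0.03611
  Change      0.035    -0.035
  Equil       3.583  0.001107
  solve Keq expr → x = -0.035; check Q = 3.0910e-04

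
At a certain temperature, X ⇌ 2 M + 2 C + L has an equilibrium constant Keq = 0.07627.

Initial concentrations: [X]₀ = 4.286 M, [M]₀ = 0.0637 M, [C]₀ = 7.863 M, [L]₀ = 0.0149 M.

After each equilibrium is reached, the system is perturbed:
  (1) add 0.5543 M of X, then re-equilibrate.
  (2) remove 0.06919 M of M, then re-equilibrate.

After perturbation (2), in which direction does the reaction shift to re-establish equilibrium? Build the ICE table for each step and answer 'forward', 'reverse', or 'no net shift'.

Direction: forward

Q₀ = 8.7215e-04 vs Keq = 0.07627 ⇒ Q<K, forward
Step 1:
                  X         M         C         L
  I           4.286    0.0637     7.863    0.0149
  C        -0.08167    0.1633    0.1633   0.08167
  E           4.204     0.227     8.026   0.09657
  solve Keq expr → x = 0.08167; check Q = 0.07627
Then add 0.5543 M of X.
Step 2:
                  X         M         C         L
  I           4.759     0.227     8.026   0.09657
  C       -0.004404  0.008808  0.008808  0.004404
  E           4.754    0.2358     8.035     0.101
  solve Keq expr → x = 0.004404; check Q = 0.07627
Then remove 0.06919 M of M.
Step 3:
                  X         M         C         L
  I           4.754    0.1667     8.035     0.101
  C        -0.02248   0.04495   0.04495   0.02248
  E           4.732    0.2116      8.08    0.1234
  solve Keq expr → x = 0.02248; check Q = 0.07627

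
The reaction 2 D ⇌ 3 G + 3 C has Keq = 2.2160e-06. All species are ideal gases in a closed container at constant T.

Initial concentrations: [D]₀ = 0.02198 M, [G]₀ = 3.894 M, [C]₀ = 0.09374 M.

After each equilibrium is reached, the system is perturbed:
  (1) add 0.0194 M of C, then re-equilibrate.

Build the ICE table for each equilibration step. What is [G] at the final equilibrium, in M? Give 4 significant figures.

[G]_eq = 3.782 M

Q₀ = 100.7 vs Keq = 2.2160e-06 ⇒ Q>K, reverse
Step 1:
                  D         G         C
  Initial   0.02198     3.894   0.09374
  Change    0.06205  -0.09308  -0.09308
  Equil     0.08403     3.801 6.5807e-04
  solve Keq expr → x = -0.03103; check Q = 2.2160e-06
Then add 0.0194 M of C.
Step 2:
                  D         G         C
  Initial   0.08403     3.801   0.02006
  Change    0.01289  -0.01933  -0.01933
  Equil     0.09692     3.782 7.2744e-04
  solve Keq expr → x = -0.006444; check Q = 2.2160e-06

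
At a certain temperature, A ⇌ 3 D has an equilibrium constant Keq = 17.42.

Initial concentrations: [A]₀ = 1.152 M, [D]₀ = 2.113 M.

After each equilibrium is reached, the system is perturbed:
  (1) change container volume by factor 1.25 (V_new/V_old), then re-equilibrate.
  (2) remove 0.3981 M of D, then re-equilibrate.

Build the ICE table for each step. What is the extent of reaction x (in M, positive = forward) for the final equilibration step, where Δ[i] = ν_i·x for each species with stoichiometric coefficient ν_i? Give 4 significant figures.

Q₀ = 8.189 vs Keq = 17.42 ⇒ Q<K, forward
Step 1:
                   A          D
  Initial      1.152      2.113
  Change      -0.158     0.4741
  Equil        0.994      2.587
  solve Keq expr → x = 0.158; check Q = 17.42
Then change container volume by factor 1.25 (V_new/V_old).
Step 2:
                   A          D
  Initial     0.7952       2.07
  Change     -0.0821     0.2463
  Equil       0.7131      2.316
  solve Keq expr → x = 0.0821; check Q = 17.42
Then remove 0.3981 M of D.
Step 3:
                   A          D
  Initial     0.7131      1.918
  Change    -0.09627     0.2888
  Equil       0.6168      2.207
  solve Keq expr → x = 0.09627; check Q = 17.42

x = 0.09627 M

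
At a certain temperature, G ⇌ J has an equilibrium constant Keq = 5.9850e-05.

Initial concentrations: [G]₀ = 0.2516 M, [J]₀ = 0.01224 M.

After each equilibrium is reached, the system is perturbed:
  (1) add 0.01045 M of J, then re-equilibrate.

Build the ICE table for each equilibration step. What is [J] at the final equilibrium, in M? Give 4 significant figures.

[J]_eq = 1.6415e-05 M

Q₀ = 0.04865 vs Keq = 5.9850e-05 ⇒ Q>K, reverse
Step 1:
                    G           J
  Initial      0.2516     0.01224
  Change      0.01222    -0.01222
  Equil        0.2638  1.5790e-05
  solve Keq expr → x = -0.01222; check Q = 5.9850e-05
Then add 0.01045 M of J.
Step 2:
                    G           J
  Initial      0.2638     0.01047
  Change      0.01045    -0.01045
  Equil        0.2743  1.6415e-05
  solve Keq expr → x = -0.01045; check Q = 5.9850e-05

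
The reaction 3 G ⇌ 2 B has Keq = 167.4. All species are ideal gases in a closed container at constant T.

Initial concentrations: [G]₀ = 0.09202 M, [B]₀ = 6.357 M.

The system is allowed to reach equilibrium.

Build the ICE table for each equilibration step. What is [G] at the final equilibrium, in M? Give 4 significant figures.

Q₀ = 5.1863e+04 vs Keq = 167.4 ⇒ Q>K, reverse
Step 1:
                    G           B
  I           0.09202       6.357
  C            0.5083     -0.3389
  E            0.6003       6.018
  solve Keq expr → x = -0.1694; check Q = 167.4

[G]_eq = 0.6003 M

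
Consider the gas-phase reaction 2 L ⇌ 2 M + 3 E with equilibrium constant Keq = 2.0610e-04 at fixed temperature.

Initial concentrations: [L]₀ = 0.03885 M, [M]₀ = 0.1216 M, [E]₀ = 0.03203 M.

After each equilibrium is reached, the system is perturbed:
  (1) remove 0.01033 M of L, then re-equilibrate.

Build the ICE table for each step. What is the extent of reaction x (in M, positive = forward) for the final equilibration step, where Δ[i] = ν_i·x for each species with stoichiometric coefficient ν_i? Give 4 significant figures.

x = -0.001183 M

Q₀ = 3.2193e-04 vs Keq = 2.0610e-04 ⇒ Q>K, reverse
Step 1:
                    L           M           E
  init        0.03885      0.1216     0.03203
  Δ          0.002079   -0.002079   -0.003118
  eq          0.04093      0.1195     0.02891
  solve Keq expr → x = -0.001039; check Q = 2.0610e-04
Then remove 0.01033 M of L.
Step 2:
                    L           M           E
  init         0.0306      0.1195     0.02891
  Δ          0.002366   -0.002366   -0.003548
  eq          0.03296      0.1172     0.02536
  solve Keq expr → x = -0.001183; check Q = 2.0610e-04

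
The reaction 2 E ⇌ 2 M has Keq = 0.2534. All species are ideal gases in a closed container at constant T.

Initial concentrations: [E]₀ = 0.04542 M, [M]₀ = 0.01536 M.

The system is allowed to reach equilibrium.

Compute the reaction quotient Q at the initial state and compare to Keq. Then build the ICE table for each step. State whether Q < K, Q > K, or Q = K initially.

Q₀ = 0.1144 vs Keq = 0.2534 ⇒ Q<K, forward
Step 1:
                   E          M
  Initial    0.04542    0.01536
  Change   -0.004991   0.004991
  Equil      0.04043    0.02035
  solve Keq expr → x = 0.002496; check Q = 0.2534

Q₀ = 0.1144; Q < K (proceeds forward)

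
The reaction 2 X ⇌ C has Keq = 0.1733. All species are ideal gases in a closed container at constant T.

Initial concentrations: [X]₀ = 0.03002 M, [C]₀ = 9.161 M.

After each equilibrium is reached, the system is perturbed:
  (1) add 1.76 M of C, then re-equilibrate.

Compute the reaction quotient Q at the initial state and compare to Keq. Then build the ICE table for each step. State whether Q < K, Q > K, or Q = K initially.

Q₀ = 1.0165e+04; Q > K (proceeds reverse)

Q₀ = 1.0165e+04 vs Keq = 0.1733 ⇒ Q>K, reverse
Step 1:
                    X           C
  I           0.03002       9.161
  C             5.946      -2.973
  E             5.976       6.188
  solve Keq expr → x = -2.973; check Q = 0.1733
Then add 1.76 M of C.
Step 2:
                    X           C
  I             5.976       7.948
  C            0.6556     -0.3278
  E             6.631        7.62
  solve Keq expr → x = -0.3278; check Q = 0.1733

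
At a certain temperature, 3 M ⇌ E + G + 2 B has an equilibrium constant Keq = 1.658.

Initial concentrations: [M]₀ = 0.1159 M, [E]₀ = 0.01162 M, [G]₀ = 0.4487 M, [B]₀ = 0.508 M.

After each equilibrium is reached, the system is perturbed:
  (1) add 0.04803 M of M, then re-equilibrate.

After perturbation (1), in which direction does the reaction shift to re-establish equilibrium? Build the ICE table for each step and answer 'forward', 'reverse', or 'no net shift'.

Q₀ = 0.8642 vs Keq = 1.658 ⇒ Q<K, forward
Step 1:
                    M           E           G           B
  init         0.1159     0.01162      0.4487       0.508
  Δ          -0.01177    0.003923    0.003923    0.007846
  eq           0.1041     0.01554      0.4526      0.5158
  solve Keq expr → x = 0.003923; check Q = 1.658
Then add 0.04803 M of M.
Step 2:
                    M           E           G           B
  init         0.1522     0.01554      0.4526      0.5158
  Δ          -0.02717    0.009055    0.009055     0.01811
  eq            0.125      0.0246      0.4617       0.534
  solve Keq expr → x = 0.009055; check Q = 1.658

Direction: forward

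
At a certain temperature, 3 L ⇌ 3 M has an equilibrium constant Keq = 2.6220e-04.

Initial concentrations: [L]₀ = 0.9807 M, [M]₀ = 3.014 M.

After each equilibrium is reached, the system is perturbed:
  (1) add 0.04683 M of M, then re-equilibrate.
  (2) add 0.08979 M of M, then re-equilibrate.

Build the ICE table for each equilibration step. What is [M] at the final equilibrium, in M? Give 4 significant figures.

[M]_eq = 0.2485 M

Q₀ = 29.03 vs Keq = 2.6220e-04 ⇒ Q>K, reverse
Step 1:
                   L          M
  Initial     0.9807      3.014
  Change       2.774     -2.774
  Equil        3.754     0.2403
  solve Keq expr → x = -0.9246; check Q = 2.6220e-04
Then add 0.04683 M of M.
Step 2:
                   L          M
  Initial      3.754     0.2871
  Change     0.04401   -0.04401
  Equil        3.798     0.2431
  solve Keq expr → x = -0.01467; check Q = 2.6220e-04
Then add 0.08979 M of M.
Step 3:
                   L          M
  Initial      3.798     0.3329
  Change     0.08439   -0.08439
  Equil        3.883     0.2485
  solve Keq expr → x = -0.02813; check Q = 2.6220e-04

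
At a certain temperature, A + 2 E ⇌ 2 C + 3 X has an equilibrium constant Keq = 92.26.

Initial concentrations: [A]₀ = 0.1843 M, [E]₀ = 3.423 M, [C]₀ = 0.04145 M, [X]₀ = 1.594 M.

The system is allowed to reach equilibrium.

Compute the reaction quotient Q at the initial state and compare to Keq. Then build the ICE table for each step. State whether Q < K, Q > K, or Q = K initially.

Q₀ = 0.003222 vs Keq = 92.26 ⇒ Q<K, forward
Step 1:
                  A         E         C         X
  init       0.1843     3.423   0.04145     1.594
  Δ         -0.1824   -0.3648    0.3648    0.5473
  eq       0.001878     3.058    0.4063     2.141
  solve Keq expr → x = 0.1824; check Q = 92.26

Q₀ = 0.003222; Q < K (proceeds forward)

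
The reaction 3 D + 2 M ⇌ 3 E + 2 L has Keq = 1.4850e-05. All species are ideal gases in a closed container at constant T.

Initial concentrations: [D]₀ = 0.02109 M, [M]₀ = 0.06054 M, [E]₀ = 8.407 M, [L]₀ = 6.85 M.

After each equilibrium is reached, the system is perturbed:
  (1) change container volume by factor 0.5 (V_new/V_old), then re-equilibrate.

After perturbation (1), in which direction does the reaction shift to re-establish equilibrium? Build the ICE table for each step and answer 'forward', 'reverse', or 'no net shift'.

Q₀ = 8.1094e+11 vs Keq = 1.4850e-05 ⇒ Q>K, reverse
Step 1:
                   D          M          E          L
  I          0.02109    0.06054      8.407       6.85
  C            7.957      5.305     -7.957     -5.305
  E            7.978      5.365     0.4497      1.545
  solve Keq expr → x = -2.652; check Q = 1.4850e-05
Then change container volume by factor 0.5 (V_new/V_old).
Step 2:
                   D          M          E          L
  I            15.96      10.73     0.8994       3.09
  C                0          0          0          0
  E            15.96      10.73     0.8994       3.09
  solve Keq expr → x = 0; check Q = 1.4850e-05

Direction: no net shift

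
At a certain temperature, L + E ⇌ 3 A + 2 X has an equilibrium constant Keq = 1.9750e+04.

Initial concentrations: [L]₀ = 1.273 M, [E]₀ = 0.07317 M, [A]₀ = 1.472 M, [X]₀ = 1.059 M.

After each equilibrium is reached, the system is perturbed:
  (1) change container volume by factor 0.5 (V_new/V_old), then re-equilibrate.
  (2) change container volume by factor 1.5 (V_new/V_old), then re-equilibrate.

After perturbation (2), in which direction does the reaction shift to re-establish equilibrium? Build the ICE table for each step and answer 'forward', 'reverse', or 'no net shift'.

Direction: forward

Q₀ = 38.4 vs Keq = 1.9750e+04 ⇒ Q<K, forward
Step 1:
                  L         E         A         X
  Initial     1.273   0.07317     1.472     1.059
  Change   -0.07287  -0.07287    0.2186    0.1457
  Equil         1.2 2.9590e-04     1.691     1.205
  solve Keq expr → x = 0.07287; check Q = 1.9750e+04
Then change container volume by factor 0.5 (V_new/V_old).
Step 2:
                  L         E         A         X
  Initial       2.4 5.9179e-04     3.381     2.409
  Change   0.004052  0.004052  -0.01216 -0.008105
  Equil       2.404  0.004644     3.369     2.401
  solve Keq expr → x = -0.004052; check Q = 1.9750e+04
Then change container volume by factor 1.5 (V_new/V_old).
Step 3:
                  L         E         A         X
  Initial     1.603  0.003096     2.246     1.601
  Change  -0.002164 -0.002164  0.006493  0.004329
  Equil       1.601 9.3161e-04     2.253     1.605
  solve Keq expr → x = 0.002164; check Q = 1.9750e+04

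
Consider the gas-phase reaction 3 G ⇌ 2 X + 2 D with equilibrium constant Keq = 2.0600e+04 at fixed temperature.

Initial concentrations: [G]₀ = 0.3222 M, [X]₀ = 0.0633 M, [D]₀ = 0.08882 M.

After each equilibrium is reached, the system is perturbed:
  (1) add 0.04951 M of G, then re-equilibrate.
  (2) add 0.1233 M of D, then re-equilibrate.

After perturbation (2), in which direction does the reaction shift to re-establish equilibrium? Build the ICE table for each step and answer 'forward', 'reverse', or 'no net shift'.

Q₀ = 9.4504e-04 vs Keq = 2.0600e+04 ⇒ Q<K, forward
Step 1:
                    G           X           D
  init         0.3222      0.0633     0.08882
  Δ           -0.3153      0.2102      0.2102
  eq         0.006874      0.2735       0.299
  solve Keq expr → x = 0.1051; check Q = 2.0600e+04
Then add 0.04951 M of G.
Step 2:
                    G           X           D
  init        0.05638      0.2735       0.299
  Δ          -0.04845      0.0323      0.0323
  eq         0.007929      0.3058      0.3313
  solve Keq expr → x = 0.01615; check Q = 2.0600e+04
Then add 0.1233 M of D.
Step 3:
                    G           X           D
  init       0.007929      0.3058      0.4546
  Δ          0.001818   -0.001212   -0.001212
  eq         0.009747      0.3046      0.4534
  solve Keq expr → x = -6.0613e-04; check Q = 2.0600e+04

Direction: reverse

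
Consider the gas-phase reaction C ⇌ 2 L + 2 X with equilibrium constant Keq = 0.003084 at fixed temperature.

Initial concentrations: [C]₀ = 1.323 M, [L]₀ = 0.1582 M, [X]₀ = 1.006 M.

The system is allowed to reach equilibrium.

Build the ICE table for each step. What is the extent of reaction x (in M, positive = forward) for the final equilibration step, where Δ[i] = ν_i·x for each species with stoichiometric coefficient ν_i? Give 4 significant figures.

x = -0.04376 M

Q₀ = 0.01914 vs Keq = 0.003084 ⇒ Q>K, reverse
Step 1:
                   C          L          X
  Initial      1.323     0.1582      1.006
  Change     0.04376   -0.08751   -0.08751
  Equil        1.367    0.07069     0.9185
  solve Keq expr → x = -0.04376; check Q = 0.003084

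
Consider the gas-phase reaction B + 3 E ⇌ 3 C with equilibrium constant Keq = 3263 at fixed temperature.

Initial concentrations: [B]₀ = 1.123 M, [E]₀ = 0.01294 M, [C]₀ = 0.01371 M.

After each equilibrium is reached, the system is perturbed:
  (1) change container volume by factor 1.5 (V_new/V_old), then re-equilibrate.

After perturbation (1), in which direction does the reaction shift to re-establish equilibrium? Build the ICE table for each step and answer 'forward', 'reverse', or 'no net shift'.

Q₀ = 1.059 vs Keq = 3263 ⇒ Q<K, forward
Step 1:
                    B           E           C
  I             1.123     0.01294     0.01371
  C         -0.003772    -0.01131     0.01131
  E             1.119    0.001625     0.02502
  solve Keq expr → x = 0.003772; check Q = 3263
Then change container volume by factor 1.5 (V_new/V_old).
Step 2:
                    B           E           C
  I            0.7462    0.001083     0.01668
  C        4.8635e-05  1.4590e-04 -1.4590e-04
  E            0.7462    0.001229     0.01654
  solve Keq expr → x = -4.8635e-05; check Q = 3263

Direction: reverse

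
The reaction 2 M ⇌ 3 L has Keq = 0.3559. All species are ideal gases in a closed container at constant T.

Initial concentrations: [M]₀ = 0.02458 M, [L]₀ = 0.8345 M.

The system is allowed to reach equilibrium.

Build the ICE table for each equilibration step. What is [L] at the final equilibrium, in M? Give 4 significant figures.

Q₀ = 961.9 vs Keq = 0.3559 ⇒ Q>K, reverse
Step 1:
                   M          L
  I          0.02458     0.8345
  C           0.3228    -0.4843
  E           0.3474     0.3502
  solve Keq expr → x = -0.1614; check Q = 0.3559

[L]_eq = 0.3502 M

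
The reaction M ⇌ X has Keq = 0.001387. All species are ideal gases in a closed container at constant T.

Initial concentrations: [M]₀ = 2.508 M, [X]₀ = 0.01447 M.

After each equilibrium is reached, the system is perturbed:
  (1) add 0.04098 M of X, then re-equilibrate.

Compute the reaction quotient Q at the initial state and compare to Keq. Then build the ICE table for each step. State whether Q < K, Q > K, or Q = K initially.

Q₀ = 0.00577; Q > K (proceeds reverse)

Q₀ = 0.00577 vs Keq = 0.001387 ⇒ Q>K, reverse
Step 1:
                   M          X
  I            2.508    0.01447
  C          0.01098   -0.01098
  E            2.519   0.003494
  solve Keq expr → x = -0.01098; check Q = 0.001387
Then add 0.04098 M of X.
Step 2:
                   M          X
  I            2.519    0.04447
  C          0.04092   -0.04092
  E             2.56   0.003551
  solve Keq expr → x = -0.04092; check Q = 0.001387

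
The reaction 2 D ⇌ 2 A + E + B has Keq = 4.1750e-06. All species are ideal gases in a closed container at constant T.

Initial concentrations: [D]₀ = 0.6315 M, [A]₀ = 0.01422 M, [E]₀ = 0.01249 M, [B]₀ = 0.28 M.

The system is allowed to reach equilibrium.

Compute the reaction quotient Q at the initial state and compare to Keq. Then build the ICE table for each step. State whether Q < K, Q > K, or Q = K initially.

Q₀ = 1.7733e-06 vs Keq = 4.1750e-06 ⇒ Q<K, forward
Step 1:
                  D         A         E         B
  init       0.6315   0.01422   0.01249      0.28
  Δ       -0.005329  0.005329  0.002664  0.002664
  eq         0.6262   0.01955   0.01515    0.2827
  solve Keq expr → x = 0.002664; check Q = 4.1750e-06

Q₀ = 1.7733e-06; Q < K (proceeds forward)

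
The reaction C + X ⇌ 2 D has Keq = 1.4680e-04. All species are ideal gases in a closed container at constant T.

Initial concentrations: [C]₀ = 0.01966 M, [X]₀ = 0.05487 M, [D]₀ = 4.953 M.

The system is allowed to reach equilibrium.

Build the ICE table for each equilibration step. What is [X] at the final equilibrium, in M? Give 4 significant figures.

[X]_eq = 2.516 M

Q₀ = 2.2741e+04 vs Keq = 1.4680e-04 ⇒ Q>K, reverse
Step 1:
                    C           X           D
  init        0.01966     0.05487       4.953
  Δ             2.461       2.461      -4.923
  eq            2.481       2.516     0.03027
  solve Keq expr → x = -2.461; check Q = 1.4680e-04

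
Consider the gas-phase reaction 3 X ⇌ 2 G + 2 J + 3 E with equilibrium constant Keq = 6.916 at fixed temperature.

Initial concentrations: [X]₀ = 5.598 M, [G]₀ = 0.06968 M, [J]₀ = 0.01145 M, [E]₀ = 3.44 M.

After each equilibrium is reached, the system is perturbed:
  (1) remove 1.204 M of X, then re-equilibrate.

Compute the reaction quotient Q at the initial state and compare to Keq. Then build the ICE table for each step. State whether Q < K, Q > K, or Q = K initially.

Q₀ = 1.4771e-07; Q < K (proceeds forward)

Q₀ = 1.4771e-07 vs Keq = 6.916 ⇒ Q<K, forward
Step 1:
                   X          G          J          E
  Initial      5.598    0.06968    0.01145       3.44
  Change      -1.831       1.22       1.22      1.831
  Equil        3.767       1.29      1.232      5.271
  solve Keq expr → x = 0.6102; check Q = 6.916
Then remove 1.204 M of X.
Step 2:
                   X          G          J          E
  Initial      2.563       1.29      1.232      5.271
  Change      0.2894     -0.193     -0.193    -0.2894
  Equil        2.853      1.097      1.039      4.981
  solve Keq expr → x = -0.09648; check Q = 6.916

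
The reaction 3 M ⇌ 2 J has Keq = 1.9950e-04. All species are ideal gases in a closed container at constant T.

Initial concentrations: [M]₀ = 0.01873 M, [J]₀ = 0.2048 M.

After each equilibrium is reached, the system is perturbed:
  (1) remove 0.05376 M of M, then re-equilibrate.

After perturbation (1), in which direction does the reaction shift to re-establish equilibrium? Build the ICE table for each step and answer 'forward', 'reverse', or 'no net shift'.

Direction: reverse

Q₀ = 6383 vs Keq = 1.9950e-04 ⇒ Q>K, reverse
Step 1:
                  M         J
  Initial   0.01873    0.2048
  Change     0.3033   -0.2022
  Equil      0.3221  0.002581
  solve Keq expr → x = -0.1011; check Q = 1.9950e-04
Then remove 0.05376 M of M.
Step 2:
                  M         J
  Initial    0.2683  0.002581
  Change  9.1287e-04 -6.0858e-04
  Equil      0.2692  0.001973
  solve Keq expr → x = -3.0429e-04; check Q = 1.9950e-04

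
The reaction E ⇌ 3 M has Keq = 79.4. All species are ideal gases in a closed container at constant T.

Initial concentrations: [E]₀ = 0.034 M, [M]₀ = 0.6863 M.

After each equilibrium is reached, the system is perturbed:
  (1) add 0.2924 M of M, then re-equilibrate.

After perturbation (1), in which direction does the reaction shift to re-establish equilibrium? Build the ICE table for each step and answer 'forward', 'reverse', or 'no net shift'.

Q₀ = 9.507 vs Keq = 79.4 ⇒ Q<K, forward
Step 1:
                  E         M
  init        0.034    0.6863
  Δ        -0.02823   0.08468
  eq       0.005772     0.771
  solve Keq expr → x = 0.02823; check Q = 79.4
Then add 0.2924 M of M.
Step 2:
                  E         M
  init     0.005772     1.063
  Δ         0.00833  -0.02499
  eq         0.0141     1.038
  solve Keq expr → x = -0.00833; check Q = 79.4

Direction: reverse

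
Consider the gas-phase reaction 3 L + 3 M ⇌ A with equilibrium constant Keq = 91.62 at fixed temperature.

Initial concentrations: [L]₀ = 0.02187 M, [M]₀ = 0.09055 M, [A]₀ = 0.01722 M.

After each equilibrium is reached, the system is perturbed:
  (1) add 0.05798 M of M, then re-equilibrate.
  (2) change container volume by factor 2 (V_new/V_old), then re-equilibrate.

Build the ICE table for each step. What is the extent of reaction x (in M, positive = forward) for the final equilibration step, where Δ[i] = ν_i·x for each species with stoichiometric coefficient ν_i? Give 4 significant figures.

Q₀ = 2.2173e+06 vs Keq = 91.62 ⇒ Q>K, reverse
Step 1:
                    L           M           A
  init        0.02187     0.09055     0.01722
  Δ           0.05135     0.05135    -0.01712
  eq          0.07322      0.1419  1.0277e-04
  solve Keq expr → x = -0.01712; check Q = 91.62
Then add 0.05798 M of M.
Step 2:
                    L           M           A
  init        0.07322      0.1999  1.0277e-04
  Δ       -5.2819e-04 -5.2819e-04  1.7606e-04
  eq          0.07269      0.1994  2.7884e-04
  solve Keq expr → x = 1.7606e-04; check Q = 91.62
Then change container volume by factor 2 (V_new/V_old).
Step 3:
                    L           M           A
  init        0.03635     0.09968  1.3942e-04
  Δ        4.0458e-04  4.0458e-04 -1.3486e-04
  eq          0.03675      0.1001  4.5590e-06
  solve Keq expr → x = -1.3486e-04; check Q = 91.62

x = -1.3486e-04 M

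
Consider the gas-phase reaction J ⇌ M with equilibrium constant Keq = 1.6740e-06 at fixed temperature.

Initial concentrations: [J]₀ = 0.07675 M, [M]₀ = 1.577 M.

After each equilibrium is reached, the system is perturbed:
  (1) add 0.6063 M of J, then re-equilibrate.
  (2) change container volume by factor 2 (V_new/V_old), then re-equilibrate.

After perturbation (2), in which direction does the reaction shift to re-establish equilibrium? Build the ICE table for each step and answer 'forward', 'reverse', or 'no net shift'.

Q₀ = 20.55 vs Keq = 1.6740e-06 ⇒ Q>K, reverse
Step 1:
                    J           M
  Initial     0.07675       1.577
  Change        1.577      -1.577
  Equil         1.654  2.7684e-06
  solve Keq expr → x = -1.577; check Q = 1.6740e-06
Then add 0.6063 M of J.
Step 2:
                    J           M
  Initial        2.26  2.7684e-06
  Change  -1.0149e-06  1.0149e-06
  Equil          2.26  3.7833e-06
  solve Keq expr → x = 1.0149e-06; check Q = 1.6740e-06
Then change container volume by factor 2 (V_new/V_old).
Step 3:
                    J           M
  Initial        1.13  1.8917e-06
  Change            0           0
  Equil          1.13  1.8917e-06
  solve Keq expr → x = 0; check Q = 1.6740e-06

Direction: no net shift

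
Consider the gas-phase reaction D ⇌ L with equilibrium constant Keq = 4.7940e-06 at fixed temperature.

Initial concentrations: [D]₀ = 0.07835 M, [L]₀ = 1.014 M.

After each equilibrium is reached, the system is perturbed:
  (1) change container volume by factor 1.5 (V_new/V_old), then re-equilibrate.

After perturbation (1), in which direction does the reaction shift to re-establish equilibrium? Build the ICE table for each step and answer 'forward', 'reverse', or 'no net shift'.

Direction: no net shift

Q₀ = 12.94 vs Keq = 4.7940e-06 ⇒ Q>K, reverse
Step 1:
                    D           L
  I           0.07835       1.014
  C             1.014      -1.014
  E             1.092  5.2367e-06
  solve Keq expr → x = -1.014; check Q = 4.7940e-06
Then change container volume by factor 1.5 (V_new/V_old).
Step 2:
                    D           L
  I            0.7282  3.4911e-06
  C                 0           0
  E            0.7282  3.4911e-06
  solve Keq expr → x = 0; check Q = 4.7940e-06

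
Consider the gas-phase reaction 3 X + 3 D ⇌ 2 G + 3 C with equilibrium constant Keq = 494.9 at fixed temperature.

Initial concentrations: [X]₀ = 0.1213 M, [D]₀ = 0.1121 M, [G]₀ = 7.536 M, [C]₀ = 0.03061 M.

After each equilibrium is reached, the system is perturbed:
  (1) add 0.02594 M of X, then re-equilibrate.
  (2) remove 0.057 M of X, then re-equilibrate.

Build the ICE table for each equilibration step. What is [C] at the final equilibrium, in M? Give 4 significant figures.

Q₀ = 647.8 vs Keq = 494.9 ⇒ Q>K, reverse
Step 1:
                    X           D           G           C
  I            0.1213      0.1121       7.536     0.03061
  C          0.001769    0.001769   -0.001179   -0.001769
  E            0.1231      0.1139       7.535     0.02884
  solve Keq expr → x = -5.8965e-04; check Q = 494.9
Then add 0.02594 M of X.
Step 2:
                    X           D           G           C
  I             0.149      0.1139       7.535     0.02884
  C         -0.003961   -0.003961    0.002641    0.003961
  E             0.145      0.1099       7.537      0.0328
  solve Keq expr → x = 0.00132; check Q = 494.9
Then remove 0.057 M of X.
Step 3:
                    X           D           G           C
  I           0.08805      0.1099       7.537      0.0328
  C          0.009031    0.009031   -0.006021   -0.009031
  E           0.09708      0.1189       7.531     0.02377
  solve Keq expr → x = -0.00301; check Q = 494.9

[C]_eq = 0.02377 M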